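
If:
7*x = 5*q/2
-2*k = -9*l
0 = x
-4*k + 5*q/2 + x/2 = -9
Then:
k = 9/4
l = 1/2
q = 0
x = 0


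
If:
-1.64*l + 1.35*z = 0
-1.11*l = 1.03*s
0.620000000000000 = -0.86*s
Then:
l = 0.67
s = -0.72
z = 0.81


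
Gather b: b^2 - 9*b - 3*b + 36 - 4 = b^2 - 12*b + 32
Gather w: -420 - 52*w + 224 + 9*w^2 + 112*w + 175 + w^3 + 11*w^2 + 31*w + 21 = w^3 + 20*w^2 + 91*w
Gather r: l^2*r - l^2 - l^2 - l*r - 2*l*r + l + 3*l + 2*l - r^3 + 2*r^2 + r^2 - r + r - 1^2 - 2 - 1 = -2*l^2 + 6*l - r^3 + 3*r^2 + r*(l^2 - 3*l) - 4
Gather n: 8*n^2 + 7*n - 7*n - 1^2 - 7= 8*n^2 - 8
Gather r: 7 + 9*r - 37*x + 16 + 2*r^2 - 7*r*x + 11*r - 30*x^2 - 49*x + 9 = 2*r^2 + r*(20 - 7*x) - 30*x^2 - 86*x + 32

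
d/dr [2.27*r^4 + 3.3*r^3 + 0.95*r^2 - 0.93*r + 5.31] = 9.08*r^3 + 9.9*r^2 + 1.9*r - 0.93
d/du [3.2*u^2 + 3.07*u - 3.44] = 6.4*u + 3.07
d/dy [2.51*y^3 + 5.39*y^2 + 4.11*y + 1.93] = 7.53*y^2 + 10.78*y + 4.11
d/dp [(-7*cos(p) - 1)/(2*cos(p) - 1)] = -9*sin(p)/(2*cos(p) - 1)^2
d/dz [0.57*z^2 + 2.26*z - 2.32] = 1.14*z + 2.26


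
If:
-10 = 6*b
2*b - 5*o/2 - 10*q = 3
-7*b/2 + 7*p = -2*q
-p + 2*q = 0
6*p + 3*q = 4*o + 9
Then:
No Solution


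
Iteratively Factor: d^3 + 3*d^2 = (d + 3)*(d^2) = d*(d + 3)*(d)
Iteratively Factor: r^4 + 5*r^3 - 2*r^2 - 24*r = (r + 3)*(r^3 + 2*r^2 - 8*r) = r*(r + 3)*(r^2 + 2*r - 8) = r*(r - 2)*(r + 3)*(r + 4)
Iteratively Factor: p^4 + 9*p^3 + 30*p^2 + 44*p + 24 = (p + 3)*(p^3 + 6*p^2 + 12*p + 8) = (p + 2)*(p + 3)*(p^2 + 4*p + 4) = (p + 2)^2*(p + 3)*(p + 2)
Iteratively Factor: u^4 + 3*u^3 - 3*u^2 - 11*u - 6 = (u - 2)*(u^3 + 5*u^2 + 7*u + 3) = (u - 2)*(u + 3)*(u^2 + 2*u + 1) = (u - 2)*(u + 1)*(u + 3)*(u + 1)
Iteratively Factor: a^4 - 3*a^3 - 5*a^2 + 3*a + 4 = (a - 4)*(a^3 + a^2 - a - 1) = (a - 4)*(a - 1)*(a^2 + 2*a + 1) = (a - 4)*(a - 1)*(a + 1)*(a + 1)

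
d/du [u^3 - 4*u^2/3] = u*(9*u - 8)/3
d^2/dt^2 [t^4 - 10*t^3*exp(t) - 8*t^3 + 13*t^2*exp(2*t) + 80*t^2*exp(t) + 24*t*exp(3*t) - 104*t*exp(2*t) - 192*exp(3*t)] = -10*t^3*exp(t) + 52*t^2*exp(2*t) + 20*t^2*exp(t) + 12*t^2 + 216*t*exp(3*t) - 312*t*exp(2*t) + 260*t*exp(t) - 48*t - 1584*exp(3*t) - 390*exp(2*t) + 160*exp(t)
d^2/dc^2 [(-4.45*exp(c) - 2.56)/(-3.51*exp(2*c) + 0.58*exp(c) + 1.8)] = (54.824445*exp(4*c) + 135.217134*exp(3*c) + 153.055656*exp(2*c) + 60.911704*exp(c) + 11.74536)*exp(c)/(43.243551*exp(6*c) - 21.436974*exp(5*c) - 62.986248*exp(4*c) + 21.791528*exp(3*c) + 32.30064*exp(2*c) - 5.6376*exp(c) - 5.832)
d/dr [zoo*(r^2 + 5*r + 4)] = zoo*(r + 1)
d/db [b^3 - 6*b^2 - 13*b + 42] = 3*b^2 - 12*b - 13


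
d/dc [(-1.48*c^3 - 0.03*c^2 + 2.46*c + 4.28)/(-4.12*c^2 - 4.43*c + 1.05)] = (6.0976*c^4 + 13.1128*c^3 + 5.6061*c^2 + 35.2042*c + 21.5434)/(16.9744*c^4 + 36.5032*c^3 + 10.9729*c^2 - 9.303*c + 1.1025)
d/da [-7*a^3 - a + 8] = -21*a^2 - 1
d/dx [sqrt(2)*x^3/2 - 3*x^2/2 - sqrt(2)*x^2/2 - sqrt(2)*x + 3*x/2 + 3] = 3*sqrt(2)*x^2/2 - 3*x - sqrt(2)*x - sqrt(2) + 3/2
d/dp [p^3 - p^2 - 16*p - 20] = 3*p^2 - 2*p - 16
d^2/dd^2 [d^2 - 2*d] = 2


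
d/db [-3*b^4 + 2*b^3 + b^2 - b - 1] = -12*b^3 + 6*b^2 + 2*b - 1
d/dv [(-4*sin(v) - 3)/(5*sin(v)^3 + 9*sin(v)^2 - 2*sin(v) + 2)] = (40*sin(v)^3 + 81*sin(v)^2 + 54*sin(v) - 14)*cos(v)/(5*sin(v)^3 + 9*sin(v)^2 - 2*sin(v) + 2)^2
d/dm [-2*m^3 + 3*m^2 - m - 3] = -6*m^2 + 6*m - 1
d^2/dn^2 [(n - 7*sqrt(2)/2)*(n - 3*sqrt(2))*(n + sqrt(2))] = 6*n - 11*sqrt(2)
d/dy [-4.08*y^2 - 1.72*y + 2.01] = -8.16*y - 1.72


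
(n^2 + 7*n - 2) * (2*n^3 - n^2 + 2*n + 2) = 2*n^5 + 13*n^4 - 9*n^3 + 18*n^2 + 10*n - 4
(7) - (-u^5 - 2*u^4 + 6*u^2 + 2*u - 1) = u^5 + 2*u^4 - 6*u^2 - 2*u + 8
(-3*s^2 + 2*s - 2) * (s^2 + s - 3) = -3*s^4 - s^3 + 9*s^2 - 8*s + 6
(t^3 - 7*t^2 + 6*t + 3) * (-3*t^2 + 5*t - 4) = -3*t^5 + 26*t^4 - 57*t^3 + 49*t^2 - 9*t - 12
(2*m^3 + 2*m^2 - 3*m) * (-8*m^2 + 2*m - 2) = -16*m^5 - 12*m^4 + 24*m^3 - 10*m^2 + 6*m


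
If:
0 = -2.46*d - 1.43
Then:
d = -0.58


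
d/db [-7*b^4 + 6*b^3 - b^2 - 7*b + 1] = -28*b^3 + 18*b^2 - 2*b - 7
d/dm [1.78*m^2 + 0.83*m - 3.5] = 3.56*m + 0.83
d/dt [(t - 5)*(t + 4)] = 2*t - 1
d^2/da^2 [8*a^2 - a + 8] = 16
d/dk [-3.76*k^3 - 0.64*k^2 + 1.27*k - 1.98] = -11.28*k^2 - 1.28*k + 1.27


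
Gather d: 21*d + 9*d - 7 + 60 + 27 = 30*d + 80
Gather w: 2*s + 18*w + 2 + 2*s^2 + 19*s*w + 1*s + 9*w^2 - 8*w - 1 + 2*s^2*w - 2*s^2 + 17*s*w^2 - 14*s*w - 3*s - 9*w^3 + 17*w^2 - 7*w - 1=-9*w^3 + w^2*(17*s + 26) + w*(2*s^2 + 5*s + 3)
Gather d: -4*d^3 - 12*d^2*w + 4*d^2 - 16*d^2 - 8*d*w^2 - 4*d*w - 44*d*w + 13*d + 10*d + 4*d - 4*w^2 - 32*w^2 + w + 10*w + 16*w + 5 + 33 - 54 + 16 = -4*d^3 + d^2*(-12*w - 12) + d*(-8*w^2 - 48*w + 27) - 36*w^2 + 27*w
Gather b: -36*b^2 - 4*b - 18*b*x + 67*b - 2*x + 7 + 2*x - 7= -36*b^2 + b*(63 - 18*x)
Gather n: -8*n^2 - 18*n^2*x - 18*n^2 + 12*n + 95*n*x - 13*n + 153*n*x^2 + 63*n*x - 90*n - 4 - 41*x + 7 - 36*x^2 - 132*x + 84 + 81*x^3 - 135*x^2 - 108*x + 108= n^2*(-18*x - 26) + n*(153*x^2 + 158*x - 91) + 81*x^3 - 171*x^2 - 281*x + 195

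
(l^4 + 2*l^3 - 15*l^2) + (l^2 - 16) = l^4 + 2*l^3 - 14*l^2 - 16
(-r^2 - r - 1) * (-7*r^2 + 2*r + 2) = 7*r^4 + 5*r^3 + 3*r^2 - 4*r - 2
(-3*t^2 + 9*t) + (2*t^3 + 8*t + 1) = 2*t^3 - 3*t^2 + 17*t + 1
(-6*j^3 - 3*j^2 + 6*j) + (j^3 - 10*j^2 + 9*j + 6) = -5*j^3 - 13*j^2 + 15*j + 6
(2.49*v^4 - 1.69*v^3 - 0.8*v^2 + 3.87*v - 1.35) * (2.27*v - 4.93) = 5.6523*v^5 - 16.112*v^4 + 6.5157*v^3 + 12.7289*v^2 - 22.1436*v + 6.6555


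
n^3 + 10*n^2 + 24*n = n*(n + 4)*(n + 6)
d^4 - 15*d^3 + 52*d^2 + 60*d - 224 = (d - 8)*(d - 7)*(d - 2)*(d + 2)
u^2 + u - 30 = (u - 5)*(u + 6)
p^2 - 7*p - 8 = (p - 8)*(p + 1)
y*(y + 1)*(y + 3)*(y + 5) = y^4 + 9*y^3 + 23*y^2 + 15*y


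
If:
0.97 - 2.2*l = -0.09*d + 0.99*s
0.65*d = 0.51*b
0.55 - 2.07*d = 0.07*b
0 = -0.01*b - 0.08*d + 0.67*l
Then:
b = 0.32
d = 0.25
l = 0.04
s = 0.92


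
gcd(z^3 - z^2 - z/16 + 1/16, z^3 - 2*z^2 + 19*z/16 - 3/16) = z^2 - 5*z/4 + 1/4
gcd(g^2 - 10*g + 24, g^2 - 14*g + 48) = g - 6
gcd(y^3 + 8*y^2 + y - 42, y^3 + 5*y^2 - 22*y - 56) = y + 7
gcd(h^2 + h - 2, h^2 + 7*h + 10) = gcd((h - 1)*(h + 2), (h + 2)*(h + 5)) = h + 2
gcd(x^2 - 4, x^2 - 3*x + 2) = x - 2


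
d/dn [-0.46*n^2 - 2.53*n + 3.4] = -0.92*n - 2.53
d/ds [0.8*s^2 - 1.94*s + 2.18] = 1.6*s - 1.94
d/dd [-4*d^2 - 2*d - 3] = -8*d - 2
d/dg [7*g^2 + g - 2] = 14*g + 1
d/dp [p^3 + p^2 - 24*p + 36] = 3*p^2 + 2*p - 24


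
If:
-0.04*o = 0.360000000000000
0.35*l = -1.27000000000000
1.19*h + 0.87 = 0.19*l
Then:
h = -1.31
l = -3.63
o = -9.00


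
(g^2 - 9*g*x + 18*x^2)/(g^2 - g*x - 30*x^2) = (g - 3*x)/(g + 5*x)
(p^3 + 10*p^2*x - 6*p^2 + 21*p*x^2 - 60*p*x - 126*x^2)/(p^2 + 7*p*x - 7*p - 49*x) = (p^2 + 3*p*x - 6*p - 18*x)/(p - 7)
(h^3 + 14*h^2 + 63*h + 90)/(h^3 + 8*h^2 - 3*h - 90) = (h + 3)/(h - 3)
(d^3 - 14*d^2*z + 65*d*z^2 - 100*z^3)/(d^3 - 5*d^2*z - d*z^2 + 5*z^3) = (-d^2 + 9*d*z - 20*z^2)/(-d^2 + z^2)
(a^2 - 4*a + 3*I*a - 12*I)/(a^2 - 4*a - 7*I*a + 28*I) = (a + 3*I)/(a - 7*I)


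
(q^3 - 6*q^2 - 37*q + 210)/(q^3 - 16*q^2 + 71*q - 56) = (q^2 + q - 30)/(q^2 - 9*q + 8)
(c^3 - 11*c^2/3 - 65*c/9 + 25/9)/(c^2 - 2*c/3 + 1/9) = (3*c^2 - 10*c - 25)/(3*c - 1)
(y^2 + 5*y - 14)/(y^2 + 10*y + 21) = (y - 2)/(y + 3)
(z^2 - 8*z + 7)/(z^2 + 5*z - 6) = (z - 7)/(z + 6)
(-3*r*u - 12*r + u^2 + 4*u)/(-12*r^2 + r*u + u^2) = (u + 4)/(4*r + u)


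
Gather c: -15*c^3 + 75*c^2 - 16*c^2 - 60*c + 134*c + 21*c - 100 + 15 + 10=-15*c^3 + 59*c^2 + 95*c - 75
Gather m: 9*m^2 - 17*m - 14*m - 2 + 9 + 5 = 9*m^2 - 31*m + 12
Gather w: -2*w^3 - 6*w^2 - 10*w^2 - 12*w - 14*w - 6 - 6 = -2*w^3 - 16*w^2 - 26*w - 12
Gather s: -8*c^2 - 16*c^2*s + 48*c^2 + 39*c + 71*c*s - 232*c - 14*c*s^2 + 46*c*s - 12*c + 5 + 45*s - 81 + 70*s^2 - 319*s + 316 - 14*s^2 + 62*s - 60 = 40*c^2 - 205*c + s^2*(56 - 14*c) + s*(-16*c^2 + 117*c - 212) + 180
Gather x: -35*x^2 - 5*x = -35*x^2 - 5*x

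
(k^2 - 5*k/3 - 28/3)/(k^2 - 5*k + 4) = (k + 7/3)/(k - 1)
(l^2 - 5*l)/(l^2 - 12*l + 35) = l/(l - 7)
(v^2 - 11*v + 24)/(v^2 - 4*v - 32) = (v - 3)/(v + 4)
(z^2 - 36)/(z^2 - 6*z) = (z + 6)/z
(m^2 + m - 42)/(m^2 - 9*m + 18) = (m + 7)/(m - 3)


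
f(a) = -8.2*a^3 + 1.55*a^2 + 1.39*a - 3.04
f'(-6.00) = -902.81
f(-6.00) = 1815.62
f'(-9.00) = -2019.11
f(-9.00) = 6087.80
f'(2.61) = -158.10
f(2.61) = -134.65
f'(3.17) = -235.99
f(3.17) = -244.27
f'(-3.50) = -310.81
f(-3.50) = 362.66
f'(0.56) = -4.59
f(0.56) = -3.22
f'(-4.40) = -488.51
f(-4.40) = 719.36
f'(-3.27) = -271.79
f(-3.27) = 295.71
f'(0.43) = -1.83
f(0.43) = -2.81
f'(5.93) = -845.28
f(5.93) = -1650.22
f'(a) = -24.6*a^2 + 3.1*a + 1.39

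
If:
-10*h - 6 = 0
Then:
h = -3/5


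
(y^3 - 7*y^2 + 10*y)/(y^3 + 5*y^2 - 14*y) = (y - 5)/(y + 7)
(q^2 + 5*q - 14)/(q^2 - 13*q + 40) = (q^2 + 5*q - 14)/(q^2 - 13*q + 40)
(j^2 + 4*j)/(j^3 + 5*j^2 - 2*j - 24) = j/(j^2 + j - 6)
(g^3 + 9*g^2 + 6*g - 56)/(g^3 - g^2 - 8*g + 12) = (g^2 + 11*g + 28)/(g^2 + g - 6)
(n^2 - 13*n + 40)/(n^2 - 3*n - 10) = (n - 8)/(n + 2)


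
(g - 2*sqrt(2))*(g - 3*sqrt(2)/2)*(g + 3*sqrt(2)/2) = g^3 - 2*sqrt(2)*g^2 - 9*g/2 + 9*sqrt(2)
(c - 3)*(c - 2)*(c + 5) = c^3 - 19*c + 30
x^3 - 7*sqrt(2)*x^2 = x^2*(x - 7*sqrt(2))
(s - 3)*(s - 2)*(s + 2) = s^3 - 3*s^2 - 4*s + 12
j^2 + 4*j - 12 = (j - 2)*(j + 6)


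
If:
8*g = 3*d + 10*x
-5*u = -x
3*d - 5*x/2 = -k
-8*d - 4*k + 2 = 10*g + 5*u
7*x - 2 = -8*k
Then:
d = 28/2229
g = 248/2229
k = 391/2229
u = 38/2229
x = 190/2229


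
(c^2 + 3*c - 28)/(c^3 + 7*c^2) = (c - 4)/c^2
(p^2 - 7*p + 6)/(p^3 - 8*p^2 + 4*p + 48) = (p - 1)/(p^2 - 2*p - 8)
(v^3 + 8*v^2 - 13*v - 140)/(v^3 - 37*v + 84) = (v + 5)/(v - 3)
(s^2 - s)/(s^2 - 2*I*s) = (s - 1)/(s - 2*I)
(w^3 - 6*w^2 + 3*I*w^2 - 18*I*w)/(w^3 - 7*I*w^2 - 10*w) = (w^2 + 3*w*(-2 + I) - 18*I)/(w^2 - 7*I*w - 10)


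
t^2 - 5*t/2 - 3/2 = (t - 3)*(t + 1/2)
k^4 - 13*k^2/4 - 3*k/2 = k*(k - 2)*(k + 1/2)*(k + 3/2)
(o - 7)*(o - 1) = o^2 - 8*o + 7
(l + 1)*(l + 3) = l^2 + 4*l + 3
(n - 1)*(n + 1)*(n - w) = n^3 - n^2*w - n + w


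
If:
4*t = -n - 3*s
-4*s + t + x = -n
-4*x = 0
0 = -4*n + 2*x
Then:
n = 0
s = 0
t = 0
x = 0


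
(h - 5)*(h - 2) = h^2 - 7*h + 10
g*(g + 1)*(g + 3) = g^3 + 4*g^2 + 3*g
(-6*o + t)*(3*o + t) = -18*o^2 - 3*o*t + t^2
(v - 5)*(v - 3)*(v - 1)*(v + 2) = v^4 - 7*v^3 + 5*v^2 + 31*v - 30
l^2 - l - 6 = (l - 3)*(l + 2)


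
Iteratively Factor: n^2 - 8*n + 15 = (n - 3)*(n - 5)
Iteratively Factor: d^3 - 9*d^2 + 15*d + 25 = (d - 5)*(d^2 - 4*d - 5) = (d - 5)*(d + 1)*(d - 5)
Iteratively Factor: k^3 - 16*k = (k - 4)*(k^2 + 4*k) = k*(k - 4)*(k + 4)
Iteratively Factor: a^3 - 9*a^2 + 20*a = (a - 4)*(a^2 - 5*a) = (a - 5)*(a - 4)*(a)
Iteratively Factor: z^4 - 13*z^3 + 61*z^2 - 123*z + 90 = (z - 3)*(z^3 - 10*z^2 + 31*z - 30) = (z - 3)^2*(z^2 - 7*z + 10) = (z - 5)*(z - 3)^2*(z - 2)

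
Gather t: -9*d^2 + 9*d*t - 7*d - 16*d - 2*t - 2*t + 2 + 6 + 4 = -9*d^2 - 23*d + t*(9*d - 4) + 12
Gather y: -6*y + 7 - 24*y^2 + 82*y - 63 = -24*y^2 + 76*y - 56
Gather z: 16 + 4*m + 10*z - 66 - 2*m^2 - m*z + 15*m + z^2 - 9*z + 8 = -2*m^2 + 19*m + z^2 + z*(1 - m) - 42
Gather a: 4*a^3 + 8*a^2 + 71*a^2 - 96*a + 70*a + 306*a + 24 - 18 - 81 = 4*a^3 + 79*a^2 + 280*a - 75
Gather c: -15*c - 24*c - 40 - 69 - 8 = -39*c - 117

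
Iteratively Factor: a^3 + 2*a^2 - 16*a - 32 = (a + 4)*(a^2 - 2*a - 8) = (a + 2)*(a + 4)*(a - 4)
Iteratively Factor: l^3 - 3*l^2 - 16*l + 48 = (l + 4)*(l^2 - 7*l + 12) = (l - 3)*(l + 4)*(l - 4)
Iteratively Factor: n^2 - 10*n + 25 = (n - 5)*(n - 5)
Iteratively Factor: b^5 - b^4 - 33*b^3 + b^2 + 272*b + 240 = (b + 1)*(b^4 - 2*b^3 - 31*b^2 + 32*b + 240) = (b + 1)*(b + 3)*(b^3 - 5*b^2 - 16*b + 80) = (b - 5)*(b + 1)*(b + 3)*(b^2 - 16) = (b - 5)*(b - 4)*(b + 1)*(b + 3)*(b + 4)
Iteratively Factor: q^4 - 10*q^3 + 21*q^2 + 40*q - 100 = (q - 5)*(q^3 - 5*q^2 - 4*q + 20) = (q - 5)^2*(q^2 - 4) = (q - 5)^2*(q + 2)*(q - 2)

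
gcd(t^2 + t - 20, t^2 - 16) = t - 4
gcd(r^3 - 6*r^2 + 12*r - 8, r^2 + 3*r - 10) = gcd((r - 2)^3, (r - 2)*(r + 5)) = r - 2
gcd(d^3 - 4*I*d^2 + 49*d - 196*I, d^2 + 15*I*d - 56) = d + 7*I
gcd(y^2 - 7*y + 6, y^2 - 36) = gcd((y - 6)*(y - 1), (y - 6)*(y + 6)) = y - 6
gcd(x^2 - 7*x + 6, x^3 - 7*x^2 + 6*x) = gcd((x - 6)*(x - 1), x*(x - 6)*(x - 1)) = x^2 - 7*x + 6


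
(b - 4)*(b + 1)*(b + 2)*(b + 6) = b^4 + 5*b^3 - 16*b^2 - 68*b - 48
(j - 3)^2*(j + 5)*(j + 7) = j^4 + 6*j^3 - 28*j^2 - 102*j + 315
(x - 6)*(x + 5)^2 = x^3 + 4*x^2 - 35*x - 150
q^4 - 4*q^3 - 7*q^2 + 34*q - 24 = (q - 4)*(q - 2)*(q - 1)*(q + 3)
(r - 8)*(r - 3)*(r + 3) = r^3 - 8*r^2 - 9*r + 72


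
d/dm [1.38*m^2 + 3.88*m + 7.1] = 2.76*m + 3.88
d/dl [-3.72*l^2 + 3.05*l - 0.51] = 3.05 - 7.44*l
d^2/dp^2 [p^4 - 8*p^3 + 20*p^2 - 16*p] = 12*p^2 - 48*p + 40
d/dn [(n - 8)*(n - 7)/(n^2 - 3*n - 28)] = 12/(n^2 + 8*n + 16)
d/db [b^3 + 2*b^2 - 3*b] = 3*b^2 + 4*b - 3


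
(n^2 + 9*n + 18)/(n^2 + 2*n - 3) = (n + 6)/(n - 1)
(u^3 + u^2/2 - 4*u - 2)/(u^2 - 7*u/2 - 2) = (u^2 - 4)/(u - 4)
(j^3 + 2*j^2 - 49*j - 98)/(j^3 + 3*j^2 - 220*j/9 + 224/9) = 9*(j^2 - 5*j - 14)/(9*j^2 - 36*j + 32)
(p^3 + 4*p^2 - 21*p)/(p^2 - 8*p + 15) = p*(p + 7)/(p - 5)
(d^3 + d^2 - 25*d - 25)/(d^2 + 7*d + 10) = (d^2 - 4*d - 5)/(d + 2)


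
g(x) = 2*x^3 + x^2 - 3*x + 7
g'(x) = 6*x^2 + 2*x - 3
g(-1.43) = 7.49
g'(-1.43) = 6.41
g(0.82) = 6.32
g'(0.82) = 2.67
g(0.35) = 6.16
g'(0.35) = -1.56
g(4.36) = 178.69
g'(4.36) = 119.78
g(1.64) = 13.59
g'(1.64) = 16.42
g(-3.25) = -41.34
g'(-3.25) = 53.88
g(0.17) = 6.53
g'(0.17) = -2.49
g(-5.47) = -274.00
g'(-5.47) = 165.59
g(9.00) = 1519.00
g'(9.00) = 501.00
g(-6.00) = -371.00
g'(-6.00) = 201.00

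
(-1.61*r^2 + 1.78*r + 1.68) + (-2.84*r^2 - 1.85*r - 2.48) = -4.45*r^2 - 0.0700000000000001*r - 0.8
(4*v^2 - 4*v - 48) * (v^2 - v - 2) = 4*v^4 - 8*v^3 - 52*v^2 + 56*v + 96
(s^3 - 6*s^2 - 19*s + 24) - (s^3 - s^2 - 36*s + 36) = -5*s^2 + 17*s - 12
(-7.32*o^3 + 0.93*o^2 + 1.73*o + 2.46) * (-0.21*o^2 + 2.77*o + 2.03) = 1.5372*o^5 - 20.4717*o^4 - 12.6468*o^3 + 6.1634*o^2 + 10.3261*o + 4.9938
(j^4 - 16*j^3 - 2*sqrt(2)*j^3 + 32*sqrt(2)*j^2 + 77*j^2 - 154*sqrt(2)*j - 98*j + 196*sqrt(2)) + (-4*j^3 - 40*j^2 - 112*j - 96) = j^4 - 20*j^3 - 2*sqrt(2)*j^3 + 37*j^2 + 32*sqrt(2)*j^2 - 154*sqrt(2)*j - 210*j - 96 + 196*sqrt(2)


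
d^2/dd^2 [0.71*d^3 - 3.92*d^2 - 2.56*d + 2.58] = 4.26*d - 7.84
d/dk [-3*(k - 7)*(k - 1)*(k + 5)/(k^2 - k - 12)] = 3*(-k^4 + 2*k^3 - 2*k - 431)/(k^4 - 2*k^3 - 23*k^2 + 24*k + 144)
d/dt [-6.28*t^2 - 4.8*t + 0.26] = -12.56*t - 4.8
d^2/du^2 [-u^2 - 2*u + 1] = -2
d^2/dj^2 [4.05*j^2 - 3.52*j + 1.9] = 8.10000000000000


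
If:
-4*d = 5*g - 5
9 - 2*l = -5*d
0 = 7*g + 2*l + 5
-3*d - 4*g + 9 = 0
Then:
No Solution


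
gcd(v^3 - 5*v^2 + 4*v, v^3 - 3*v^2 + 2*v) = v^2 - v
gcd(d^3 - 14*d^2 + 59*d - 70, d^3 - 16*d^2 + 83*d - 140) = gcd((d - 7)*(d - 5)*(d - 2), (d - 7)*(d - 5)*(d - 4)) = d^2 - 12*d + 35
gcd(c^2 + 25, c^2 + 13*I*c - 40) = c + 5*I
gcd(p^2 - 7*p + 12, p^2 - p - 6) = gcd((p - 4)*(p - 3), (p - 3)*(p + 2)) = p - 3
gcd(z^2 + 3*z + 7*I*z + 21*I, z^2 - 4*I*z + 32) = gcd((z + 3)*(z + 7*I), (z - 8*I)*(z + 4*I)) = 1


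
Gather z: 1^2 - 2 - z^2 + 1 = -z^2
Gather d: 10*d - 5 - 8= 10*d - 13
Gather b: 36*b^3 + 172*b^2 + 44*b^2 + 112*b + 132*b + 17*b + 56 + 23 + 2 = 36*b^3 + 216*b^2 + 261*b + 81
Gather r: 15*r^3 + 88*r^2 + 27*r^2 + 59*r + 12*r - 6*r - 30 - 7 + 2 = 15*r^3 + 115*r^2 + 65*r - 35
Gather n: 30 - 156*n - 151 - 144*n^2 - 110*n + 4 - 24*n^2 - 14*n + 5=-168*n^2 - 280*n - 112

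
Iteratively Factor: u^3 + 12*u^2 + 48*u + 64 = (u + 4)*(u^2 + 8*u + 16) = (u + 4)^2*(u + 4)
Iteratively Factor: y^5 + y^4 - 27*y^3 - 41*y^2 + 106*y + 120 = (y - 2)*(y^4 + 3*y^3 - 21*y^2 - 83*y - 60) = (y - 2)*(y + 3)*(y^3 - 21*y - 20) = (y - 2)*(y + 3)*(y + 4)*(y^2 - 4*y - 5) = (y - 2)*(y + 1)*(y + 3)*(y + 4)*(y - 5)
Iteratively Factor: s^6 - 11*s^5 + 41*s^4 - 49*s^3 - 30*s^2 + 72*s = (s - 3)*(s^5 - 8*s^4 + 17*s^3 + 2*s^2 - 24*s) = (s - 3)*(s + 1)*(s^4 - 9*s^3 + 26*s^2 - 24*s) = (s - 4)*(s - 3)*(s + 1)*(s^3 - 5*s^2 + 6*s) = (s - 4)*(s - 3)^2*(s + 1)*(s^2 - 2*s) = (s - 4)*(s - 3)^2*(s - 2)*(s + 1)*(s)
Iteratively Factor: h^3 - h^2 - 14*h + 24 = (h + 4)*(h^2 - 5*h + 6) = (h - 3)*(h + 4)*(h - 2)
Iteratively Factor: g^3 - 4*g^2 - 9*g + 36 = (g - 3)*(g^2 - g - 12) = (g - 3)*(g + 3)*(g - 4)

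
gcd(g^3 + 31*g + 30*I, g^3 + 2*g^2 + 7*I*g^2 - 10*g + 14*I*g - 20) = g + 5*I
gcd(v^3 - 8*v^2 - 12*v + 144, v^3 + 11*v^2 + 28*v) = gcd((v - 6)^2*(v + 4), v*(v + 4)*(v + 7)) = v + 4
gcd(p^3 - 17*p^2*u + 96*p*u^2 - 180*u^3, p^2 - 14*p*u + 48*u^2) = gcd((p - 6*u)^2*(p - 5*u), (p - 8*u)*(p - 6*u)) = p - 6*u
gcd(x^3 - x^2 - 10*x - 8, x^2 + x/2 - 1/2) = x + 1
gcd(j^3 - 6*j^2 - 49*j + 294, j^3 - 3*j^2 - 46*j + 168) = j^2 + j - 42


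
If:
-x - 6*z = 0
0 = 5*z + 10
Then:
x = 12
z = -2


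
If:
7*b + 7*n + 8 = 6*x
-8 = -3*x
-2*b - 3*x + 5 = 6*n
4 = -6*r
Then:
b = 69/28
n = -37/28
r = -2/3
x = 8/3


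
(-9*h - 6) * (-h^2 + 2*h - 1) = 9*h^3 - 12*h^2 - 3*h + 6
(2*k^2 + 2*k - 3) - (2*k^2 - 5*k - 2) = 7*k - 1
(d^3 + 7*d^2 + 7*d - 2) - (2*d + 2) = d^3 + 7*d^2 + 5*d - 4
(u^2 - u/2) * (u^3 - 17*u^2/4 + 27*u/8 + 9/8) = u^5 - 19*u^4/4 + 11*u^3/2 - 9*u^2/16 - 9*u/16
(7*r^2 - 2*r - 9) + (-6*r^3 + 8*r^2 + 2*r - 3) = -6*r^3 + 15*r^2 - 12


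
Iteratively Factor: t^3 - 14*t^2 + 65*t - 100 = (t - 5)*(t^2 - 9*t + 20) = (t - 5)*(t - 4)*(t - 5)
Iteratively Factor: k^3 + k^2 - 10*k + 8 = (k - 1)*(k^2 + 2*k - 8) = (k - 2)*(k - 1)*(k + 4)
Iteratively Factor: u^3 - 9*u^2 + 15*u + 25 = (u - 5)*(u^2 - 4*u - 5) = (u - 5)*(u + 1)*(u - 5)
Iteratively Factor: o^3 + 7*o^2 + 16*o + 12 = (o + 2)*(o^2 + 5*o + 6) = (o + 2)^2*(o + 3)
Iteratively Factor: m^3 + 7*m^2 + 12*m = (m + 4)*(m^2 + 3*m) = (m + 3)*(m + 4)*(m)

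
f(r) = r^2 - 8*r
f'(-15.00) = -38.00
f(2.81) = -14.58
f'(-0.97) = -9.94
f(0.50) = -3.75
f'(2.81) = -2.38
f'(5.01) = 2.02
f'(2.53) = -2.94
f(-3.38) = 38.46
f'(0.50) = -7.00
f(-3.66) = 42.68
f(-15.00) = 345.00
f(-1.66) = 16.04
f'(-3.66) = -15.32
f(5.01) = -14.98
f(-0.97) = 8.70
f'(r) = 2*r - 8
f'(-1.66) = -11.32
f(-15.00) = 345.00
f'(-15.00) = -38.00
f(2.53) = -13.84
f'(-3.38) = -14.76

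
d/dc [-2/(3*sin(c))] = 2*cos(c)/(3*sin(c)^2)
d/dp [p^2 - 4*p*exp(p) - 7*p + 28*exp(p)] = -4*p*exp(p) + 2*p + 24*exp(p) - 7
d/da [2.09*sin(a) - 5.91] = 2.09*cos(a)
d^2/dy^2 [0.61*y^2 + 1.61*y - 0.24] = 1.22000000000000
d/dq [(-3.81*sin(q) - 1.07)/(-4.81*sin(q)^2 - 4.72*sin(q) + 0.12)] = (-10.2934*sin(q) + 9.16305*cos(2*q) - 14.67065)*cos(q)/(4.81*sin(q)^2 + 4.72*sin(q) - 0.12)^2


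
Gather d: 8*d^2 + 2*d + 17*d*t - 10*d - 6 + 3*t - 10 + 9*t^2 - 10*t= 8*d^2 + d*(17*t - 8) + 9*t^2 - 7*t - 16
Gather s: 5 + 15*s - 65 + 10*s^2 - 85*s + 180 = 10*s^2 - 70*s + 120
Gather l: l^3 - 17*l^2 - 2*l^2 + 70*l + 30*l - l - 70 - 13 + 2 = l^3 - 19*l^2 + 99*l - 81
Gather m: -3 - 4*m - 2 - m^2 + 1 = -m^2 - 4*m - 4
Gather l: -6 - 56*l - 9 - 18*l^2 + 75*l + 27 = -18*l^2 + 19*l + 12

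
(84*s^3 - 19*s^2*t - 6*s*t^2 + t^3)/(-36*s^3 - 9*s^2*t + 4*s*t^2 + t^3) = (-7*s + t)/(3*s + t)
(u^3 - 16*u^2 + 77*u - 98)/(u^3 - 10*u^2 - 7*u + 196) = (u - 2)/(u + 4)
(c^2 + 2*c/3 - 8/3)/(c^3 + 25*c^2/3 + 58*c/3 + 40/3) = (3*c - 4)/(3*c^2 + 19*c + 20)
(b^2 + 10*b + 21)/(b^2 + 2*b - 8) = (b^2 + 10*b + 21)/(b^2 + 2*b - 8)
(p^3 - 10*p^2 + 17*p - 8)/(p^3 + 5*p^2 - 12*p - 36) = (p^3 - 10*p^2 + 17*p - 8)/(p^3 + 5*p^2 - 12*p - 36)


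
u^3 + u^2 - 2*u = u*(u - 1)*(u + 2)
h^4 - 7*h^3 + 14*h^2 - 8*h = h*(h - 4)*(h - 2)*(h - 1)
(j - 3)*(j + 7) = j^2 + 4*j - 21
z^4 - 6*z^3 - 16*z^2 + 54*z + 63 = (z - 7)*(z - 3)*(z + 1)*(z + 3)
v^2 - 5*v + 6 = (v - 3)*(v - 2)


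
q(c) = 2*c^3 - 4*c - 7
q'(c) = 6*c^2 - 4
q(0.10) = -7.40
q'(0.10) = -3.94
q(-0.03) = -6.88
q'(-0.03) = -3.99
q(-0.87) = -4.84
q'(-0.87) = 0.54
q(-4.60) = -183.27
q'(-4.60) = 122.96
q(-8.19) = -1072.95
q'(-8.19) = 398.46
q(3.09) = 39.65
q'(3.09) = 53.29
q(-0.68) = -4.91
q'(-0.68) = -1.23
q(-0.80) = -4.82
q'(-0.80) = -0.16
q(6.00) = 401.00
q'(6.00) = 212.00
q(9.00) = 1415.00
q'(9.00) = 482.00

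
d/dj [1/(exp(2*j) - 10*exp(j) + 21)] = 2*(5 - exp(j))*exp(j)/(exp(2*j) - 10*exp(j) + 21)^2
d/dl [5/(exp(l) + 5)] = -5*exp(l)/(exp(l) + 5)^2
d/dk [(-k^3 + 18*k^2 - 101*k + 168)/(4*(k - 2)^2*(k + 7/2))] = (-35*k^3 + 374*k^2 - 805*k - 266)/(2*(4*k^5 + 4*k^4 - 71*k^3 + 10*k^2 + 364*k - 392))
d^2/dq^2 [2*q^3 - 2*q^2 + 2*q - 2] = 12*q - 4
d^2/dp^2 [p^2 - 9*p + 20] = 2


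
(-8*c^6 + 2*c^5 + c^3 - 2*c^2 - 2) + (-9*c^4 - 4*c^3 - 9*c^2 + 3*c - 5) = -8*c^6 + 2*c^5 - 9*c^4 - 3*c^3 - 11*c^2 + 3*c - 7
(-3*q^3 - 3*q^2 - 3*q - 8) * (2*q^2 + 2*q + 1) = -6*q^5 - 12*q^4 - 15*q^3 - 25*q^2 - 19*q - 8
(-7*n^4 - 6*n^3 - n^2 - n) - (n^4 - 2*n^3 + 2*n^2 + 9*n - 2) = -8*n^4 - 4*n^3 - 3*n^2 - 10*n + 2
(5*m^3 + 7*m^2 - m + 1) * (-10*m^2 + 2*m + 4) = -50*m^5 - 60*m^4 + 44*m^3 + 16*m^2 - 2*m + 4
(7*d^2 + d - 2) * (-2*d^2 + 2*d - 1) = -14*d^4 + 12*d^3 - d^2 - 5*d + 2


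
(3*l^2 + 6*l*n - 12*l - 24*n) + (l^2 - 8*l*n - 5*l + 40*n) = 4*l^2 - 2*l*n - 17*l + 16*n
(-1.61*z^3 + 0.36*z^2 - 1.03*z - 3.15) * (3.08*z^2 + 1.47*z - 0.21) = -4.9588*z^5 - 1.2579*z^4 - 2.3051*z^3 - 11.2917*z^2 - 4.4142*z + 0.6615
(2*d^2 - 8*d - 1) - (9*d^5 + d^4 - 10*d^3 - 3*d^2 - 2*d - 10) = -9*d^5 - d^4 + 10*d^3 + 5*d^2 - 6*d + 9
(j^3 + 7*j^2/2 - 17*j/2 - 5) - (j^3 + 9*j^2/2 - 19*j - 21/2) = -j^2 + 21*j/2 + 11/2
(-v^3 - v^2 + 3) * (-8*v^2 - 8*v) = 8*v^5 + 16*v^4 + 8*v^3 - 24*v^2 - 24*v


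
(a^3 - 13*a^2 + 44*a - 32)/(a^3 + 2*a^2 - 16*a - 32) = (a^2 - 9*a + 8)/(a^2 + 6*a + 8)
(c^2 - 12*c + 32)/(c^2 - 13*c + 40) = (c - 4)/(c - 5)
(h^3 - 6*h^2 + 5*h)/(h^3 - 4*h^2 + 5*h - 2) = h*(h - 5)/(h^2 - 3*h + 2)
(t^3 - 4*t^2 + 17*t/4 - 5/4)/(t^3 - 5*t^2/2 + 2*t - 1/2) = (t - 5/2)/(t - 1)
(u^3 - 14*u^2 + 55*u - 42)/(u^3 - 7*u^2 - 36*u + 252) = (u - 1)/(u + 6)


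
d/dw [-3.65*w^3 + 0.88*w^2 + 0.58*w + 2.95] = -10.95*w^2 + 1.76*w + 0.58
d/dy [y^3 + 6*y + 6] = 3*y^2 + 6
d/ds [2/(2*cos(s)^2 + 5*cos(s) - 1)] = 2*(4*cos(s) + 5)*sin(s)/(5*cos(s) + cos(2*s))^2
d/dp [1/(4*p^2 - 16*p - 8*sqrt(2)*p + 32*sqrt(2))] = (-p + sqrt(2) + 2)/(2*(p^2 - 4*p - 2*sqrt(2)*p + 8*sqrt(2))^2)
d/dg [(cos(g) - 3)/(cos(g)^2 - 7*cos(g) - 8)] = (cos(g)^2 - 6*cos(g) + 29)*sin(g)/(sin(g)^2 + 7*cos(g) + 7)^2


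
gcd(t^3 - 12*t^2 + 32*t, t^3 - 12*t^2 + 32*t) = t^3 - 12*t^2 + 32*t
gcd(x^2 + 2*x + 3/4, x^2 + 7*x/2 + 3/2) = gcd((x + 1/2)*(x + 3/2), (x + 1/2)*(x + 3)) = x + 1/2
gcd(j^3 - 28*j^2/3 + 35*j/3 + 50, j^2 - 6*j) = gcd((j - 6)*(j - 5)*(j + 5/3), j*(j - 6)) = j - 6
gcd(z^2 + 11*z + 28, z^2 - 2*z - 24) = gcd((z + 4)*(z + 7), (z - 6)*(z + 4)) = z + 4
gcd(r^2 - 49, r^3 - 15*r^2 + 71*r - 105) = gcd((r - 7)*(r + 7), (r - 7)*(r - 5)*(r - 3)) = r - 7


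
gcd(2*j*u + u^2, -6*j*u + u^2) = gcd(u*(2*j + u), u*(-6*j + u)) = u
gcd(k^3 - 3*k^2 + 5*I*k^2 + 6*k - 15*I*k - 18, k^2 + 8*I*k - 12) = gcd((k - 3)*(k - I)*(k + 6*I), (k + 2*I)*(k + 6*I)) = k + 6*I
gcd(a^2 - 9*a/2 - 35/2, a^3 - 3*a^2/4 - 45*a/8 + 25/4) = a + 5/2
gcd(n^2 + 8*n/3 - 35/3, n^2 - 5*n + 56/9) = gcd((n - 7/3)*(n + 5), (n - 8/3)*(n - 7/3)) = n - 7/3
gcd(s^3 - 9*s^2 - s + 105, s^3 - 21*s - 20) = s - 5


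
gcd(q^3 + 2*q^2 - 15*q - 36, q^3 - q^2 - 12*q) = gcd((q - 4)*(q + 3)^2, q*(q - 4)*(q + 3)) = q^2 - q - 12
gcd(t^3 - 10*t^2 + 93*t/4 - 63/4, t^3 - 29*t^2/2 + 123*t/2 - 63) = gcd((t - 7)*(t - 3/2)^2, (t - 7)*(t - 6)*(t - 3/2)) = t^2 - 17*t/2 + 21/2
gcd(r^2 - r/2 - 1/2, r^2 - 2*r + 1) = r - 1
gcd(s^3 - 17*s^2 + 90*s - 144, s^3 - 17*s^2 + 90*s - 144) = s^3 - 17*s^2 + 90*s - 144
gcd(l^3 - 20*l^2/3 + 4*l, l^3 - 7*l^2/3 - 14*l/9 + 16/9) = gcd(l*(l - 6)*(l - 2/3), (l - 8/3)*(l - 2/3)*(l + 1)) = l - 2/3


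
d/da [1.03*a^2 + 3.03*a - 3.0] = 2.06*a + 3.03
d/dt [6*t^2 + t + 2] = 12*t + 1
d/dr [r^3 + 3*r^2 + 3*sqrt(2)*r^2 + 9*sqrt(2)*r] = 3*r^2 + 6*r + 6*sqrt(2)*r + 9*sqrt(2)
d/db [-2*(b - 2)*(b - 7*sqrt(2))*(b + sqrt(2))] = -6*b^2 + 8*b + 24*sqrt(2)*b - 24*sqrt(2) + 28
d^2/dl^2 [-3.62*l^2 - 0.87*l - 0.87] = -7.24000000000000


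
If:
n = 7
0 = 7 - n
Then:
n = 7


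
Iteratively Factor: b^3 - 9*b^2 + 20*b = (b - 4)*(b^2 - 5*b) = (b - 5)*(b - 4)*(b)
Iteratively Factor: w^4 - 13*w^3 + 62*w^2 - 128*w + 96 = (w - 2)*(w^3 - 11*w^2 + 40*w - 48) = (w - 3)*(w - 2)*(w^2 - 8*w + 16) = (w - 4)*(w - 3)*(w - 2)*(w - 4)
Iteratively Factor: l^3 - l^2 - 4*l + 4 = (l + 2)*(l^2 - 3*l + 2) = (l - 2)*(l + 2)*(l - 1)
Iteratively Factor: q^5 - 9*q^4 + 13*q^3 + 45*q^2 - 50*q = (q - 5)*(q^4 - 4*q^3 - 7*q^2 + 10*q) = q*(q - 5)*(q^3 - 4*q^2 - 7*q + 10) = q*(q - 5)^2*(q^2 + q - 2) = q*(q - 5)^2*(q - 1)*(q + 2)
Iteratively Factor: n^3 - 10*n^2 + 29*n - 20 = (n - 5)*(n^2 - 5*n + 4) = (n - 5)*(n - 4)*(n - 1)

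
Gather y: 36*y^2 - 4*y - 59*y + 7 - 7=36*y^2 - 63*y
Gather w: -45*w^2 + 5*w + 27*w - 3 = -45*w^2 + 32*w - 3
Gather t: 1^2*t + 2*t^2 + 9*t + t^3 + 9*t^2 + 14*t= t^3 + 11*t^2 + 24*t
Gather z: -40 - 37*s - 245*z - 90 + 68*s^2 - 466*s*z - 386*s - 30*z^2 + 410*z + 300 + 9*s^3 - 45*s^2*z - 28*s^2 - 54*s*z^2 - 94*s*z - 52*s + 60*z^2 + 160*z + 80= 9*s^3 + 40*s^2 - 475*s + z^2*(30 - 54*s) + z*(-45*s^2 - 560*s + 325) + 250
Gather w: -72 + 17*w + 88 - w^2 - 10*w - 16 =-w^2 + 7*w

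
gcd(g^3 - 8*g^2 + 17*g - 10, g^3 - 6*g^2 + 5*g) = g^2 - 6*g + 5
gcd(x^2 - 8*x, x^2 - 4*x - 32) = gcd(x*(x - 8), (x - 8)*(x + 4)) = x - 8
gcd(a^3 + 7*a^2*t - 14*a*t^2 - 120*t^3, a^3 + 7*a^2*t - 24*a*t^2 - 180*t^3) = a + 6*t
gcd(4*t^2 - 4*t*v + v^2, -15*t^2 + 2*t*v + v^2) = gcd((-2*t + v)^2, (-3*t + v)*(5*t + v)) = 1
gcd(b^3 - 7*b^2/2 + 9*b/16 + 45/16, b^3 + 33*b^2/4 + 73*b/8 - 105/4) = b - 5/4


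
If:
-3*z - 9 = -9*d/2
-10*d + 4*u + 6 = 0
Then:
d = 2*z/3 + 2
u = 5*z/3 + 7/2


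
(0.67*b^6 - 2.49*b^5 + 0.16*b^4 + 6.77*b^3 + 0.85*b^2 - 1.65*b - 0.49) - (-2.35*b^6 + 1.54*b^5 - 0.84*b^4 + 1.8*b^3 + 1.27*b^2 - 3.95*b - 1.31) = 3.02*b^6 - 4.03*b^5 + 1.0*b^4 + 4.97*b^3 - 0.42*b^2 + 2.3*b + 0.82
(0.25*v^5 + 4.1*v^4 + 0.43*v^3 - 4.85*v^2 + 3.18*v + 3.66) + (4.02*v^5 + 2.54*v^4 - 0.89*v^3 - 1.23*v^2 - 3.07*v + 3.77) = 4.27*v^5 + 6.64*v^4 - 0.46*v^3 - 6.08*v^2 + 0.11*v + 7.43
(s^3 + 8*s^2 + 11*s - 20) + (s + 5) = s^3 + 8*s^2 + 12*s - 15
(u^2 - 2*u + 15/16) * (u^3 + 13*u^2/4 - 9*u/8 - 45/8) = u^5 + 5*u^4/4 - 107*u^3/16 - 21*u^2/64 + 1305*u/128 - 675/128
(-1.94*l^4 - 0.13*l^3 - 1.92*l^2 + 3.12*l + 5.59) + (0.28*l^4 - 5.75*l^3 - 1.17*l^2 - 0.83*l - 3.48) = -1.66*l^4 - 5.88*l^3 - 3.09*l^2 + 2.29*l + 2.11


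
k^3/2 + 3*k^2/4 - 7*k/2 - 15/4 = (k/2 + 1/2)*(k - 5/2)*(k + 3)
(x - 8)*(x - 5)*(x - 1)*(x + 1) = x^4 - 13*x^3 + 39*x^2 + 13*x - 40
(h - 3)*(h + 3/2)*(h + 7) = h^3 + 11*h^2/2 - 15*h - 63/2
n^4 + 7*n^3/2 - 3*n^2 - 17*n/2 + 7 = (n - 1)^2*(n + 2)*(n + 7/2)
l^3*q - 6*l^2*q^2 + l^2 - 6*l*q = l*(l - 6*q)*(l*q + 1)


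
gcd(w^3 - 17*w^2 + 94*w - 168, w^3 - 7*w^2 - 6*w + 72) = w^2 - 10*w + 24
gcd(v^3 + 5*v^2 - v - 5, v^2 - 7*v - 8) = v + 1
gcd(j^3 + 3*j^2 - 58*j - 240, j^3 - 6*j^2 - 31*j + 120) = j^2 - 3*j - 40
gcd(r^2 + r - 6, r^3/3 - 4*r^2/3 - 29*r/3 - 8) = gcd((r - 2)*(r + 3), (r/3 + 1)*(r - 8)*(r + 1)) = r + 3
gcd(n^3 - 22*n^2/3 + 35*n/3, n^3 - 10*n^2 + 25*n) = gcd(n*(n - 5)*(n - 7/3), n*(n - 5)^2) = n^2 - 5*n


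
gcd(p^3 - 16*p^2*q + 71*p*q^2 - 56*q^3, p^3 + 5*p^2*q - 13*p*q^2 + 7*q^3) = p - q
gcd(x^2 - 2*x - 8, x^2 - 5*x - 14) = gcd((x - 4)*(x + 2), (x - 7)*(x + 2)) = x + 2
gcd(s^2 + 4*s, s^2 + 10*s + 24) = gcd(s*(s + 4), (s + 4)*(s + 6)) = s + 4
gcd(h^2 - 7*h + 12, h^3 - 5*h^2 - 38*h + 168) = h - 4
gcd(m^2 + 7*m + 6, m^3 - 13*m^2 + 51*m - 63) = 1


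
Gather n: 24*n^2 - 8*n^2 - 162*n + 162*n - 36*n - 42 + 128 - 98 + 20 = 16*n^2 - 36*n + 8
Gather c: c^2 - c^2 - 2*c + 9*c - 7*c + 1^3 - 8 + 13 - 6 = 0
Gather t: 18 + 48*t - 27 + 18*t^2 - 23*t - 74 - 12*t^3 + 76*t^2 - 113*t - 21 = -12*t^3 + 94*t^2 - 88*t - 104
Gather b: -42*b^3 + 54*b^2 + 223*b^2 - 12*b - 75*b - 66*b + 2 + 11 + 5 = -42*b^3 + 277*b^2 - 153*b + 18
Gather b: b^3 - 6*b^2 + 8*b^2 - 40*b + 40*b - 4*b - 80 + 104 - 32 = b^3 + 2*b^2 - 4*b - 8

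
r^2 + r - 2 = (r - 1)*(r + 2)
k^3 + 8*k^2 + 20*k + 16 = (k + 2)^2*(k + 4)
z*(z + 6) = z^2 + 6*z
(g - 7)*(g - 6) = g^2 - 13*g + 42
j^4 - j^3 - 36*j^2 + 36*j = j*(j - 6)*(j - 1)*(j + 6)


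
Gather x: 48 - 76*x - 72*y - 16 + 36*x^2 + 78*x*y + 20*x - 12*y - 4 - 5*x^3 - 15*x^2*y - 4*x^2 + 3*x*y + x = -5*x^3 + x^2*(32 - 15*y) + x*(81*y - 55) - 84*y + 28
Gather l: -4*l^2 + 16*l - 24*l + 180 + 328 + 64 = -4*l^2 - 8*l + 572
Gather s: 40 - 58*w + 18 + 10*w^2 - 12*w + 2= 10*w^2 - 70*w + 60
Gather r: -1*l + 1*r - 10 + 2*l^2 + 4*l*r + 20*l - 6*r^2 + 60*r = 2*l^2 + 19*l - 6*r^2 + r*(4*l + 61) - 10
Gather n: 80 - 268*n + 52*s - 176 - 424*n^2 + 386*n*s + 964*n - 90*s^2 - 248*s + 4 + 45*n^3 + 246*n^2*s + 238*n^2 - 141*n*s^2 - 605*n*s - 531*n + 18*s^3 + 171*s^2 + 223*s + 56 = 45*n^3 + n^2*(246*s - 186) + n*(-141*s^2 - 219*s + 165) + 18*s^3 + 81*s^2 + 27*s - 36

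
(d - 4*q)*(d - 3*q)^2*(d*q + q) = d^4*q - 10*d^3*q^2 + d^3*q + 33*d^2*q^3 - 10*d^2*q^2 - 36*d*q^4 + 33*d*q^3 - 36*q^4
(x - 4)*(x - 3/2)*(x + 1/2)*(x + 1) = x^4 - 4*x^3 - 7*x^2/4 + 25*x/4 + 3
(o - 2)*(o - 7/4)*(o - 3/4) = o^3 - 9*o^2/2 + 101*o/16 - 21/8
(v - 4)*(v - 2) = v^2 - 6*v + 8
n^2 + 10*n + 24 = (n + 4)*(n + 6)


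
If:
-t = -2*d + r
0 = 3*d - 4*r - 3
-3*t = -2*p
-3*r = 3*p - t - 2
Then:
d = 13/53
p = 84/53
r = -30/53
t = 56/53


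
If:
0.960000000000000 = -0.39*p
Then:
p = -2.46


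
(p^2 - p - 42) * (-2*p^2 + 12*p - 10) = -2*p^4 + 14*p^3 + 62*p^2 - 494*p + 420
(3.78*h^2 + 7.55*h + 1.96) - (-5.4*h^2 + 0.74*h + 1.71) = 9.18*h^2 + 6.81*h + 0.25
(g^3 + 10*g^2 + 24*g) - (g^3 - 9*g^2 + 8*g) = 19*g^2 + 16*g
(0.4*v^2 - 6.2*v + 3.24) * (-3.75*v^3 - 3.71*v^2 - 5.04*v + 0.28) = -1.5*v^5 + 21.766*v^4 + 8.836*v^3 + 19.3396*v^2 - 18.0656*v + 0.9072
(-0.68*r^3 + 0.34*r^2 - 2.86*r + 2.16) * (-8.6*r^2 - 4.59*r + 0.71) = 5.848*r^5 + 0.1972*r^4 + 22.5526*r^3 - 5.2072*r^2 - 11.945*r + 1.5336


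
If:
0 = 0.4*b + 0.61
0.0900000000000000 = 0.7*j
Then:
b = -1.52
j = 0.13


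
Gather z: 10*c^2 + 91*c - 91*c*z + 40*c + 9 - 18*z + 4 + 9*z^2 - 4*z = 10*c^2 + 131*c + 9*z^2 + z*(-91*c - 22) + 13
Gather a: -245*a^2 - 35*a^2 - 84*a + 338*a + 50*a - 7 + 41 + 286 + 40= -280*a^2 + 304*a + 360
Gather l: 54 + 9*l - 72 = 9*l - 18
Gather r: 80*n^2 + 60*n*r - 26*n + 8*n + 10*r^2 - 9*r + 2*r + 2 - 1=80*n^2 - 18*n + 10*r^2 + r*(60*n - 7) + 1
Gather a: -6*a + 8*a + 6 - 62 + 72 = 2*a + 16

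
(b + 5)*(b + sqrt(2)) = b^2 + sqrt(2)*b + 5*b + 5*sqrt(2)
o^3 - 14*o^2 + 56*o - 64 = (o - 8)*(o - 4)*(o - 2)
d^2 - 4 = (d - 2)*(d + 2)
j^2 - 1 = (j - 1)*(j + 1)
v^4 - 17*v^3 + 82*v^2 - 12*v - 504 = (v - 7)*(v - 6)^2*(v + 2)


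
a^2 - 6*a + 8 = (a - 4)*(a - 2)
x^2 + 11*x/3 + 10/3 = (x + 5/3)*(x + 2)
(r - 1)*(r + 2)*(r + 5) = r^3 + 6*r^2 + 3*r - 10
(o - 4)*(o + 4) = o^2 - 16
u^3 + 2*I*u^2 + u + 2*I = (u - I)*(u + I)*(u + 2*I)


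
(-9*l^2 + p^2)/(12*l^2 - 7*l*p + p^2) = (3*l + p)/(-4*l + p)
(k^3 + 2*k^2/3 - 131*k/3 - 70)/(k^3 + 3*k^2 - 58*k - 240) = (3*k^2 - 16*k - 35)/(3*(k^2 - 3*k - 40))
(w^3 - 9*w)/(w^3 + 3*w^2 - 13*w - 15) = w*(w + 3)/(w^2 + 6*w + 5)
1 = 1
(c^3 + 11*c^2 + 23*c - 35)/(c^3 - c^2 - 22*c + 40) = (c^2 + 6*c - 7)/(c^2 - 6*c + 8)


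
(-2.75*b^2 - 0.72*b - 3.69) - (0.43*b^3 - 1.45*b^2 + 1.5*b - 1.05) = -0.43*b^3 - 1.3*b^2 - 2.22*b - 2.64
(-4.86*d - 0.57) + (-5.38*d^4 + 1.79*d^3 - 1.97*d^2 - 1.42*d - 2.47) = -5.38*d^4 + 1.79*d^3 - 1.97*d^2 - 6.28*d - 3.04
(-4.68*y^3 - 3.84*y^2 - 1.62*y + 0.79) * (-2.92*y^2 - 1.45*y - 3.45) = 13.6656*y^5 + 17.9988*y^4 + 26.4444*y^3 + 13.2902*y^2 + 4.4435*y - 2.7255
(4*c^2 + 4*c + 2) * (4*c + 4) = 16*c^3 + 32*c^2 + 24*c + 8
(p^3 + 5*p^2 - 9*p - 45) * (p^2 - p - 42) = p^5 + 4*p^4 - 56*p^3 - 246*p^2 + 423*p + 1890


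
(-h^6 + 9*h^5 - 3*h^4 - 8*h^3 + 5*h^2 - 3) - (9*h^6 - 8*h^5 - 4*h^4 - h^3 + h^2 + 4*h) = -10*h^6 + 17*h^5 + h^4 - 7*h^3 + 4*h^2 - 4*h - 3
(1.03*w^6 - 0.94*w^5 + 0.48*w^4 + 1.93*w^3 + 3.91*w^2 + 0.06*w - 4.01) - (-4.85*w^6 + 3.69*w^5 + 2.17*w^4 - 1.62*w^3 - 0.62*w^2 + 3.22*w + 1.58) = 5.88*w^6 - 4.63*w^5 - 1.69*w^4 + 3.55*w^3 + 4.53*w^2 - 3.16*w - 5.59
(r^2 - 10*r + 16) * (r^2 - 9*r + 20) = r^4 - 19*r^3 + 126*r^2 - 344*r + 320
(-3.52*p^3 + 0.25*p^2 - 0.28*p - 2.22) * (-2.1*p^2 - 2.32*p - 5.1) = 7.392*p^5 + 7.6414*p^4 + 17.96*p^3 + 4.0366*p^2 + 6.5784*p + 11.322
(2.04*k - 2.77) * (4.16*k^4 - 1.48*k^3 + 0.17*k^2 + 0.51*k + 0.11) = 8.4864*k^5 - 14.5424*k^4 + 4.4464*k^3 + 0.5695*k^2 - 1.1883*k - 0.3047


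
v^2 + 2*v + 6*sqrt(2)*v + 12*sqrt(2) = (v + 2)*(v + 6*sqrt(2))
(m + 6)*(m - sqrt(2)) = m^2 - sqrt(2)*m + 6*m - 6*sqrt(2)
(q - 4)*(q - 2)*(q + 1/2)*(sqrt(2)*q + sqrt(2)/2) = sqrt(2)*q^4 - 5*sqrt(2)*q^3 + 9*sqrt(2)*q^2/4 + 13*sqrt(2)*q/2 + 2*sqrt(2)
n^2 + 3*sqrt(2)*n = n*(n + 3*sqrt(2))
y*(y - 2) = y^2 - 2*y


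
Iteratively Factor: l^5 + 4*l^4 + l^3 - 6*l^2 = (l + 3)*(l^4 + l^3 - 2*l^2) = l*(l + 3)*(l^3 + l^2 - 2*l) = l*(l + 2)*(l + 3)*(l^2 - l) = l^2*(l + 2)*(l + 3)*(l - 1)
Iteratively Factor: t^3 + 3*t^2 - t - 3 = (t - 1)*(t^2 + 4*t + 3) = (t - 1)*(t + 3)*(t + 1)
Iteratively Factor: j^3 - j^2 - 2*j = (j)*(j^2 - j - 2) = j*(j + 1)*(j - 2)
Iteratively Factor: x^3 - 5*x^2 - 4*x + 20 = (x - 2)*(x^2 - 3*x - 10) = (x - 5)*(x - 2)*(x + 2)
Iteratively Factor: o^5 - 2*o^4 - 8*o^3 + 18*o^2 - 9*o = (o - 1)*(o^4 - o^3 - 9*o^2 + 9*o) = (o - 3)*(o - 1)*(o^3 + 2*o^2 - 3*o) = (o - 3)*(o - 1)^2*(o^2 + 3*o) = o*(o - 3)*(o - 1)^2*(o + 3)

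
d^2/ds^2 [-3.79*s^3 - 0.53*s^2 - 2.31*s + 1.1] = -22.74*s - 1.06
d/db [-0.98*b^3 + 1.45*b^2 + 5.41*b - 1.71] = -2.94*b^2 + 2.9*b + 5.41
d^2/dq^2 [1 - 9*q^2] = -18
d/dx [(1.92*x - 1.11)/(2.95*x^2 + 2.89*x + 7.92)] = (-5.664*x^2 + 6.549*x + 18.4143)/(8.7025*x^4 + 17.051*x^3 + 55.0801*x^2 + 45.7776*x + 62.7264)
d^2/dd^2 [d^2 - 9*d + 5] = 2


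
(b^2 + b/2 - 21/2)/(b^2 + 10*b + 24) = (2*b^2 + b - 21)/(2*(b^2 + 10*b + 24))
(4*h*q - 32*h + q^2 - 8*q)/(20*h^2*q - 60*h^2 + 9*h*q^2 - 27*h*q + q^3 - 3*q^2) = (q - 8)/(5*h*q - 15*h + q^2 - 3*q)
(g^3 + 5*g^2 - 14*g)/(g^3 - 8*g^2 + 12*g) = (g + 7)/(g - 6)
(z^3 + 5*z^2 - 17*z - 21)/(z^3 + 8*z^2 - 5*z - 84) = (z + 1)/(z + 4)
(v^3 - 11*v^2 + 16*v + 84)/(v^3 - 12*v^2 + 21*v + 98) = (v - 6)/(v - 7)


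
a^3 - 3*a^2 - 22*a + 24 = (a - 6)*(a - 1)*(a + 4)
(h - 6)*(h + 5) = h^2 - h - 30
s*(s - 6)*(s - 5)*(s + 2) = s^4 - 9*s^3 + 8*s^2 + 60*s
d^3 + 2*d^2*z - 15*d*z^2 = d*(d - 3*z)*(d + 5*z)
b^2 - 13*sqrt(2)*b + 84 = (b - 7*sqrt(2))*(b - 6*sqrt(2))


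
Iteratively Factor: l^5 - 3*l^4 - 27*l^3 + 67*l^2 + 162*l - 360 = (l + 4)*(l^4 - 7*l^3 + l^2 + 63*l - 90) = (l - 5)*(l + 4)*(l^3 - 2*l^2 - 9*l + 18) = (l - 5)*(l + 3)*(l + 4)*(l^2 - 5*l + 6) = (l - 5)*(l - 2)*(l + 3)*(l + 4)*(l - 3)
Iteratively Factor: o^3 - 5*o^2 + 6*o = (o - 2)*(o^2 - 3*o) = (o - 3)*(o - 2)*(o)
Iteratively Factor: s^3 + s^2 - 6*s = (s - 2)*(s^2 + 3*s) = (s - 2)*(s + 3)*(s)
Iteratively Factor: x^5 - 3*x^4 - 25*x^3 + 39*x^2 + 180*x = (x)*(x^4 - 3*x^3 - 25*x^2 + 39*x + 180) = x*(x - 4)*(x^3 + x^2 - 21*x - 45) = x*(x - 5)*(x - 4)*(x^2 + 6*x + 9) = x*(x - 5)*(x - 4)*(x + 3)*(x + 3)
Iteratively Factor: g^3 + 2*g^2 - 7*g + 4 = (g - 1)*(g^2 + 3*g - 4) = (g - 1)^2*(g + 4)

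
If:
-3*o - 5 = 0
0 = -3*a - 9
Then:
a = -3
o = -5/3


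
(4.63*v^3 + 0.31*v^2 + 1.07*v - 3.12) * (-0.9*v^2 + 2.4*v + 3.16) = -4.167*v^5 + 10.833*v^4 + 14.4118*v^3 + 6.3556*v^2 - 4.1068*v - 9.8592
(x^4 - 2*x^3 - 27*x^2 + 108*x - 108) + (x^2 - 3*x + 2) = x^4 - 2*x^3 - 26*x^2 + 105*x - 106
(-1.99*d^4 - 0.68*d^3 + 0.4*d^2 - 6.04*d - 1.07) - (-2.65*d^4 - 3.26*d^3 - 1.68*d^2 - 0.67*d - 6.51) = 0.66*d^4 + 2.58*d^3 + 2.08*d^2 - 5.37*d + 5.44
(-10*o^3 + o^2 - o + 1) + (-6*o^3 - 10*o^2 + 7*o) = -16*o^3 - 9*o^2 + 6*o + 1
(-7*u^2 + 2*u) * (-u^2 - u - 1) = 7*u^4 + 5*u^3 + 5*u^2 - 2*u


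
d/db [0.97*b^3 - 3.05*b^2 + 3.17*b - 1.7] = 2.91*b^2 - 6.1*b + 3.17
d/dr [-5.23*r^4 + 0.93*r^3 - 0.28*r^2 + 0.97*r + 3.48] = -20.92*r^3 + 2.79*r^2 - 0.56*r + 0.97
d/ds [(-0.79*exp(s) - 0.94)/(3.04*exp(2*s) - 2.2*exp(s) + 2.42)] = (2.4016*exp(2*s) + 5.7152*exp(s) - 3.9798)*exp(s)/(9.2416*exp(4*s) - 13.376*exp(3*s) + 19.5536*exp(2*s) - 10.648*exp(s) + 5.8564)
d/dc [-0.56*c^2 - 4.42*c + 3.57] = -1.12*c - 4.42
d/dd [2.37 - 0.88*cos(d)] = 0.88*sin(d)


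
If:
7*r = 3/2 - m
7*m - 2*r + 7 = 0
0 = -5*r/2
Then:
No Solution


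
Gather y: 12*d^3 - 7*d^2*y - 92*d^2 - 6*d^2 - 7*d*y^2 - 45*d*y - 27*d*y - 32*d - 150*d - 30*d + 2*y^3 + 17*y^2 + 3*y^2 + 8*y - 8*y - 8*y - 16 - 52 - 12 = 12*d^3 - 98*d^2 - 212*d + 2*y^3 + y^2*(20 - 7*d) + y*(-7*d^2 - 72*d - 8) - 80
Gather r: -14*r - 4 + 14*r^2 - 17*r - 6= 14*r^2 - 31*r - 10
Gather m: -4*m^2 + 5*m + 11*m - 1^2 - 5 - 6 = -4*m^2 + 16*m - 12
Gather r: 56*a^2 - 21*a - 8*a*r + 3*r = 56*a^2 - 21*a + r*(3 - 8*a)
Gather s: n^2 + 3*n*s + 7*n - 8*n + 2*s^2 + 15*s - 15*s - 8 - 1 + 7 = n^2 + 3*n*s - n + 2*s^2 - 2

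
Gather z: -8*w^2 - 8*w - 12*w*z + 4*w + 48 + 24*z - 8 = -8*w^2 - 4*w + z*(24 - 12*w) + 40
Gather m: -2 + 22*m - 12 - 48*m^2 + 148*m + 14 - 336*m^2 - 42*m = -384*m^2 + 128*m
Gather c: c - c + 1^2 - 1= 0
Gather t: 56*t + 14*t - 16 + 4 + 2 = 70*t - 10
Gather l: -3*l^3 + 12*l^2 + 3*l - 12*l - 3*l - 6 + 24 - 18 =-3*l^3 + 12*l^2 - 12*l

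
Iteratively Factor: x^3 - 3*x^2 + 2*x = (x - 1)*(x^2 - 2*x) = (x - 2)*(x - 1)*(x)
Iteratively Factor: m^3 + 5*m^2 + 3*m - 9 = (m + 3)*(m^2 + 2*m - 3) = (m - 1)*(m + 3)*(m + 3)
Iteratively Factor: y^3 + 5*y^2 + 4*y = (y + 4)*(y^2 + y) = y*(y + 4)*(y + 1)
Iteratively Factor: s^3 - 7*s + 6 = (s + 3)*(s^2 - 3*s + 2) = (s - 2)*(s + 3)*(s - 1)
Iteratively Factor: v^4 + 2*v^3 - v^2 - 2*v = (v + 2)*(v^3 - v) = (v + 1)*(v + 2)*(v^2 - v) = (v - 1)*(v + 1)*(v + 2)*(v)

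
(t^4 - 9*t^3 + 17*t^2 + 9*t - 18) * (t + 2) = t^5 - 7*t^4 - t^3 + 43*t^2 - 36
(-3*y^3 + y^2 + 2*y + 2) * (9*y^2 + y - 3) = -27*y^5 + 6*y^4 + 28*y^3 + 17*y^2 - 4*y - 6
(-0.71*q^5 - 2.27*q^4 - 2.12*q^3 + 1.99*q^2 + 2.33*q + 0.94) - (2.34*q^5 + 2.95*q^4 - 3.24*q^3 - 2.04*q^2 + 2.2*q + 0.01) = -3.05*q^5 - 5.22*q^4 + 1.12*q^3 + 4.03*q^2 + 0.13*q + 0.93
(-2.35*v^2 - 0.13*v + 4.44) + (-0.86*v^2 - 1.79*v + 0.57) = -3.21*v^2 - 1.92*v + 5.01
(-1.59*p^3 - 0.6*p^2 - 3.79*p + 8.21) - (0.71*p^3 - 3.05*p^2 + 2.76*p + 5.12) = -2.3*p^3 + 2.45*p^2 - 6.55*p + 3.09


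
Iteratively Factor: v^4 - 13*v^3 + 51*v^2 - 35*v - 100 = (v - 4)*(v^3 - 9*v^2 + 15*v + 25) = (v - 5)*(v - 4)*(v^2 - 4*v - 5) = (v - 5)^2*(v - 4)*(v + 1)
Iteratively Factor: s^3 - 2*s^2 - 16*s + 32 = (s + 4)*(s^2 - 6*s + 8) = (s - 2)*(s + 4)*(s - 4)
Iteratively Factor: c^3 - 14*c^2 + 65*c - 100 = (c - 5)*(c^2 - 9*c + 20) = (c - 5)*(c - 4)*(c - 5)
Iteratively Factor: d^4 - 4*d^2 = (d)*(d^3 - 4*d) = d*(d + 2)*(d^2 - 2*d) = d^2*(d + 2)*(d - 2)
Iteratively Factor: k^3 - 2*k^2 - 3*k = (k - 3)*(k^2 + k) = k*(k - 3)*(k + 1)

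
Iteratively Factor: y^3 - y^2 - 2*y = (y + 1)*(y^2 - 2*y) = y*(y + 1)*(y - 2)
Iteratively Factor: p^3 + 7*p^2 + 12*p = (p + 3)*(p^2 + 4*p) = (p + 3)*(p + 4)*(p)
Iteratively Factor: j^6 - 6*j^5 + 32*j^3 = (j - 4)*(j^5 - 2*j^4 - 8*j^3) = j*(j - 4)*(j^4 - 2*j^3 - 8*j^2) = j*(j - 4)^2*(j^3 + 2*j^2) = j^2*(j - 4)^2*(j^2 + 2*j) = j^2*(j - 4)^2*(j + 2)*(j)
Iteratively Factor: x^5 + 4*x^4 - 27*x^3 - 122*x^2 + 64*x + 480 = (x - 2)*(x^4 + 6*x^3 - 15*x^2 - 152*x - 240) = (x - 2)*(x + 4)*(x^3 + 2*x^2 - 23*x - 60) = (x - 2)*(x + 3)*(x + 4)*(x^2 - x - 20) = (x - 5)*(x - 2)*(x + 3)*(x + 4)*(x + 4)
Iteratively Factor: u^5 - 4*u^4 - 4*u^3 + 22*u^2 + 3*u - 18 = (u + 2)*(u^4 - 6*u^3 + 8*u^2 + 6*u - 9) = (u - 1)*(u + 2)*(u^3 - 5*u^2 + 3*u + 9) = (u - 1)*(u + 1)*(u + 2)*(u^2 - 6*u + 9) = (u - 3)*(u - 1)*(u + 1)*(u + 2)*(u - 3)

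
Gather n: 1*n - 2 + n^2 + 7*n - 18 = n^2 + 8*n - 20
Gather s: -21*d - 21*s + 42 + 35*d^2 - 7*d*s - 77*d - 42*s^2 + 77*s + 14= 35*d^2 - 98*d - 42*s^2 + s*(56 - 7*d) + 56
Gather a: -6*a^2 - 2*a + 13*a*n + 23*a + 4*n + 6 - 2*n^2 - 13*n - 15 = -6*a^2 + a*(13*n + 21) - 2*n^2 - 9*n - 9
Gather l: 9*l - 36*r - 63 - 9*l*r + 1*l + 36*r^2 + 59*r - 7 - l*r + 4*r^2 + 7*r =l*(10 - 10*r) + 40*r^2 + 30*r - 70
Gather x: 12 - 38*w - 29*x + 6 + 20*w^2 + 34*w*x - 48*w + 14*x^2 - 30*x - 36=20*w^2 - 86*w + 14*x^2 + x*(34*w - 59) - 18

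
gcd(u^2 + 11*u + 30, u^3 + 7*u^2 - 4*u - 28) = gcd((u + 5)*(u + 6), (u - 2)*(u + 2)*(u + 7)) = 1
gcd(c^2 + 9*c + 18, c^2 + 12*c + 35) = 1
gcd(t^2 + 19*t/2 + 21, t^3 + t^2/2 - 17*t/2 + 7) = t + 7/2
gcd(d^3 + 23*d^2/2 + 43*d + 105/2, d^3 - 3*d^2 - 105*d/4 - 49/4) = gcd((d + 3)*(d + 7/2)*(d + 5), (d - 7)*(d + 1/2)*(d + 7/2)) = d + 7/2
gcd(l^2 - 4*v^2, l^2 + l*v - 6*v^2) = -l + 2*v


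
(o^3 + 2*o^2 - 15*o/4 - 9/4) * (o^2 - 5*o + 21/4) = o^5 - 3*o^4 - 17*o^3/2 + 27*o^2 - 135*o/16 - 189/16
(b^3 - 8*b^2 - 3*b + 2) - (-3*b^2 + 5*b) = b^3 - 5*b^2 - 8*b + 2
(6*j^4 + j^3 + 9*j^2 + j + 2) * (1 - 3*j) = -18*j^5 + 3*j^4 - 26*j^3 + 6*j^2 - 5*j + 2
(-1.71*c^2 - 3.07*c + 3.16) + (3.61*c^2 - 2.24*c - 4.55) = 1.9*c^2 - 5.31*c - 1.39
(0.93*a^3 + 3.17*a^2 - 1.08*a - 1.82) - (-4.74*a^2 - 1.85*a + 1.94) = 0.93*a^3 + 7.91*a^2 + 0.77*a - 3.76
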